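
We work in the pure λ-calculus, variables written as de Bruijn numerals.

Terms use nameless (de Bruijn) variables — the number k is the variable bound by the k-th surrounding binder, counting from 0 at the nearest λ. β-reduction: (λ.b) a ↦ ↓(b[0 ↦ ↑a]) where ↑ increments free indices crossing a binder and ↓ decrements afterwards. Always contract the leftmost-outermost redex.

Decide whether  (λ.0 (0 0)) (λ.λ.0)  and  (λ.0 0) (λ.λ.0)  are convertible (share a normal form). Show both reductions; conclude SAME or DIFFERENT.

Answer: SAME — A ⇓ λ.0, B ⇓ λ.0

Working:
Term A:
  start: (λ.0 (0 0)) (λ.λ.0)
  [1] (λ.λ.0) ((λ.λ.0) (λ.λ.0))
  [2] λ.0

Term B:
  start: (λ.0 0) (λ.λ.0)
  [1] (λ.λ.0) (λ.λ.0)
  [2] λ.0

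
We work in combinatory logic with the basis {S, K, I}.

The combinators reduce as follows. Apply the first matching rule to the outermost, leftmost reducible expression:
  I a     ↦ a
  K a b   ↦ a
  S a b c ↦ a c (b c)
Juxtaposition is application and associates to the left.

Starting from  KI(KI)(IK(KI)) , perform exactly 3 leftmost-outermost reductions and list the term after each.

  start: KI(KI)(IK(KI))
  step 1: I(IK(KI))
  step 2: IK(KI)
  step 3: K(KI)

Answer: after 3 steps: K(KI)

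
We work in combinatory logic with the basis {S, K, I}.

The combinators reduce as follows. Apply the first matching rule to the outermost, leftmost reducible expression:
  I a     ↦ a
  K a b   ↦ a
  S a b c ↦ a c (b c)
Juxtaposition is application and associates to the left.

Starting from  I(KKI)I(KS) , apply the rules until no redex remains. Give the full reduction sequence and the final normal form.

  start: I(KKI)I(KS)
  step 1: KKII(KS)
  step 2: KI(KS)
  step 3: I

Answer: normal form = I  (in 3 steps)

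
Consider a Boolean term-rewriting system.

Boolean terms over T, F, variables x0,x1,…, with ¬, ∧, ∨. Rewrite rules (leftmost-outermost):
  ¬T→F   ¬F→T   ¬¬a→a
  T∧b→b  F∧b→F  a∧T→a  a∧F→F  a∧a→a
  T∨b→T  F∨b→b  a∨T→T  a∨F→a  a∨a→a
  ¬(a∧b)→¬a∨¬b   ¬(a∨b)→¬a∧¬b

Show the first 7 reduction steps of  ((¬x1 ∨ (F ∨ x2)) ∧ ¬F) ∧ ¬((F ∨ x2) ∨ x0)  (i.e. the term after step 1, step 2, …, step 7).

Answer: after 7 steps: (¬x1 ∨ x2) ∧ (¬x2 ∧ ¬x0)

Reduction:
  start: ((¬x1 ∨ (F ∨ x2)) ∧ ¬F) ∧ ¬((F ∨ x2) ∨ x0)
  step 1: ((¬x1 ∨ x2) ∧ ¬F) ∧ ¬((F ∨ x2) ∨ x0)
  step 2: ((¬x1 ∨ x2) ∧ T) ∧ ¬((F ∨ x2) ∨ x0)
  step 3: (¬x1 ∨ x2) ∧ ¬((F ∨ x2) ∨ x0)
  step 4: (¬x1 ∨ x2) ∧ (¬(F ∨ x2) ∧ ¬x0)
  step 5: (¬x1 ∨ x2) ∧ ((¬F ∧ ¬x2) ∧ ¬x0)
  step 6: (¬x1 ∨ x2) ∧ ((T ∧ ¬x2) ∧ ¬x0)
  step 7: (¬x1 ∨ x2) ∧ (¬x2 ∧ ¬x0)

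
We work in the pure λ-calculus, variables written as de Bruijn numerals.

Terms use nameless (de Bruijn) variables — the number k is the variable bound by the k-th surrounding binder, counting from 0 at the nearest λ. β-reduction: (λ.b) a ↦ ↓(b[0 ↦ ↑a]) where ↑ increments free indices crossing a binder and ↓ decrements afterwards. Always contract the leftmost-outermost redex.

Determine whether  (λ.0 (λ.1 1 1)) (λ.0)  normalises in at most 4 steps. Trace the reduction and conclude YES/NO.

Answer: YES — reaches normal form λ.λ.0 in 4 ≤ 4 steps

Reduction:
  start: (λ.0 (λ.1 1 1)) (λ.0)
  [1] (λ.0) (λ.(λ.0) (λ.0) (λ.0))
  [2] λ.(λ.0) (λ.0) (λ.0)
  [3] λ.(λ.0) (λ.0)
  [4] λ.λ.0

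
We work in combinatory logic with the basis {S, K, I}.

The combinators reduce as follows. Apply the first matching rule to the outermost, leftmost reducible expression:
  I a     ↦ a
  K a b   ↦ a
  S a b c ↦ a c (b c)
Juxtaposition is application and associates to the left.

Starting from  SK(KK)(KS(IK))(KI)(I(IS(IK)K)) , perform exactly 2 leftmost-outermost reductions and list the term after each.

Answer: after 2 steps: KS(IK)(KI)(I(IS(IK)K))

Reduction:
  start: SK(KK)(KS(IK))(KI)(I(IS(IK)K))
  [1] K(KS(IK))(KK(KS(IK)))(KI)(I(IS(IK)K))
  [2] KS(IK)(KI)(I(IS(IK)K))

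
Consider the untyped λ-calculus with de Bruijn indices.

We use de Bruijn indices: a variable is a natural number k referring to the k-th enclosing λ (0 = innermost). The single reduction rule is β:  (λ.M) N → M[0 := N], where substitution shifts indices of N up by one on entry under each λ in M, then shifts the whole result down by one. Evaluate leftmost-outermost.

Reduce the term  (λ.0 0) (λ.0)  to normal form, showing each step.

Answer: normal form = λ.0  (in 2 steps)

Working:
  start: (λ.0 0) (λ.0)
  →1  (λ.0) (λ.0)
  →2  λ.0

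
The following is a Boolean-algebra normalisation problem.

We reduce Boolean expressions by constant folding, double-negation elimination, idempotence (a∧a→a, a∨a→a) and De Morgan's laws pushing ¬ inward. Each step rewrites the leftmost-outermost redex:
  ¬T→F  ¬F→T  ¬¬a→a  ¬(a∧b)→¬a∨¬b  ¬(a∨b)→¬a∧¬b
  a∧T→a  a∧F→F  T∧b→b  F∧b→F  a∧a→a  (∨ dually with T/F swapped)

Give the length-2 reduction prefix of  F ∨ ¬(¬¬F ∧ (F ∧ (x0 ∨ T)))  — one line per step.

  start: F ∨ ¬(¬¬F ∧ (F ∧ (x0 ∨ T)))
  step 1: ¬(¬¬F ∧ (F ∧ (x0 ∨ T)))
  step 2: ¬¬¬F ∨ ¬(F ∧ (x0 ∨ T))

Answer: after 2 steps: ¬¬¬F ∨ ¬(F ∧ (x0 ∨ T))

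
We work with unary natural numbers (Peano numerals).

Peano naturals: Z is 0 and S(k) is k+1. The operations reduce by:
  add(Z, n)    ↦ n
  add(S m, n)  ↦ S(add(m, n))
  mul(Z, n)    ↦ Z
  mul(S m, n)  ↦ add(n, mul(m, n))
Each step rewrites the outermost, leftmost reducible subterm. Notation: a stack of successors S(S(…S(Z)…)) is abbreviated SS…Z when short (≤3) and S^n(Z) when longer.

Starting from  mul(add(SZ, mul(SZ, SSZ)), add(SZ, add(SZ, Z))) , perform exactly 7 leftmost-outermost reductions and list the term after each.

Answer: after 7 steps: S(S(add(add(Z, Z), mul(add(Z, mul(SZ, SSZ)), add(SZ, add(SZ, Z))))))

Working:
  start: mul(add(SZ, mul(SZ, SSZ)), add(SZ, add(SZ, Z)))
  →1  mul(S(add(Z, mul(SZ, SSZ))), add(SZ, add(SZ, Z)))
  →2  add(add(SZ, add(SZ, Z)), mul(add(Z, mul(SZ, SSZ)), add(SZ, add(SZ, Z))))
  →3  add(S(add(Z, add(SZ, Z))), mul(add(Z, mul(SZ, SSZ)), add(SZ, add(SZ, Z))))
  →4  S(add(add(Z, add(SZ, Z)), mul(add(Z, mul(SZ, SSZ)), add(SZ, add(SZ, Z)))))
  →5  S(add(add(SZ, Z), mul(add(Z, mul(SZ, SSZ)), add(SZ, add(SZ, Z)))))
  →6  S(add(S(add(Z, Z)), mul(add(Z, mul(SZ, SSZ)), add(SZ, add(SZ, Z)))))
  →7  S(S(add(add(Z, Z), mul(add(Z, mul(SZ, SSZ)), add(SZ, add(SZ, Z))))))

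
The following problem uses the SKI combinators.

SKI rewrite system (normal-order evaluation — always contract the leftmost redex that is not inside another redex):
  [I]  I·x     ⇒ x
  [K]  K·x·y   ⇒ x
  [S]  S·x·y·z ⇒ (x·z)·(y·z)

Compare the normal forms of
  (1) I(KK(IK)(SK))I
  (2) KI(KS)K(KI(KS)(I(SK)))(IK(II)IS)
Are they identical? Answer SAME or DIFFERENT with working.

Answer: SAME — A ⇓ SK, B ⇓ SK

Derivation:
Term A:
  start: I(KK(IK)(SK))I
  →1  KK(IK)(SK)I
  →2  K(SK)I
  →3  SK

Term B:
  start: KI(KS)K(KI(KS)(I(SK)))(IK(II)IS)
  →1  IK(KI(KS)(I(SK)))(IK(II)IS)
  →2  K(KI(KS)(I(SK)))(IK(II)IS)
  →3  KI(KS)(I(SK))
  →4  I(I(SK))
  →5  I(SK)
  →6  SK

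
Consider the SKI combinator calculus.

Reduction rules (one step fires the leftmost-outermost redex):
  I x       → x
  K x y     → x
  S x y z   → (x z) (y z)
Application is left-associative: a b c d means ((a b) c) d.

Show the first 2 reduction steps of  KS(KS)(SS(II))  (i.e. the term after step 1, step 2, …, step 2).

  start: KS(KS)(SS(II))
  step 1: S(SS(II))
  step 2: S(SSI)

Answer: after 2 steps: S(SSI)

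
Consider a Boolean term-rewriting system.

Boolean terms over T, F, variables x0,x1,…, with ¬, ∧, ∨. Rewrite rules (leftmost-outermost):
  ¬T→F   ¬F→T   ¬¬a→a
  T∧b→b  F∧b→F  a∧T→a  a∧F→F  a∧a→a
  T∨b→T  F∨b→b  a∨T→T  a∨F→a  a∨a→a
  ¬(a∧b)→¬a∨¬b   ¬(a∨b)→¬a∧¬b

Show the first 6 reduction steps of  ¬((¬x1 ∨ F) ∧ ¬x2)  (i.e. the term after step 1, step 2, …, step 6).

Answer: after 6 steps: x1 ∨ x2

Reduction:
  start: ¬((¬x1 ∨ F) ∧ ¬x2)
  step 1: ¬(¬x1 ∨ F) ∨ ¬¬x2
  step 2: (¬¬x1 ∧ ¬F) ∨ ¬¬x2
  step 3: (x1 ∧ ¬F) ∨ ¬¬x2
  step 4: (x1 ∧ T) ∨ ¬¬x2
  step 5: x1 ∨ ¬¬x2
  step 6: x1 ∨ x2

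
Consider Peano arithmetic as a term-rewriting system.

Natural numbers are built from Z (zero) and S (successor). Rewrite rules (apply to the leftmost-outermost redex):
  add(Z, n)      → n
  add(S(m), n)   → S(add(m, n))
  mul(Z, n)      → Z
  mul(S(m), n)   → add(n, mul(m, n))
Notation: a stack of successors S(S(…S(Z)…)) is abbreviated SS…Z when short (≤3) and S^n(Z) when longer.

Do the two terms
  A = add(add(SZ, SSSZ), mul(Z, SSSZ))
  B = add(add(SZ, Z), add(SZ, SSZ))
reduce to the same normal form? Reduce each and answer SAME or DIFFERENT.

Term A:
  start: add(add(SZ, SSSZ), mul(Z, SSSZ))
  →1  add(S(add(Z, SSSZ)), mul(Z, SSSZ))
  →2  S(add(add(Z, SSSZ), mul(Z, SSSZ)))
  →3  S(add(SSSZ, mul(Z, SSSZ)))
  →4  S(S(add(SSZ, mul(Z, SSSZ))))
  →5  S(S(S(add(SZ, mul(Z, SSSZ)))))
  →6  S(S(S(S(add(Z, mul(Z, SSSZ))))))
  →7  S(S(S(S(mul(Z, SSSZ)))))
  →8  S^4(Z)

Term B:
  start: add(add(SZ, Z), add(SZ, SSZ))
  →1  add(S(add(Z, Z)), add(SZ, SSZ))
  →2  S(add(add(Z, Z), add(SZ, SSZ)))
  →3  S(add(Z, add(SZ, SSZ)))
  →4  S(add(SZ, SSZ))
  →5  S(S(add(Z, SSZ)))
  →6  S^4(Z)

Answer: SAME — A ⇓ S^4(Z), B ⇓ S^4(Z)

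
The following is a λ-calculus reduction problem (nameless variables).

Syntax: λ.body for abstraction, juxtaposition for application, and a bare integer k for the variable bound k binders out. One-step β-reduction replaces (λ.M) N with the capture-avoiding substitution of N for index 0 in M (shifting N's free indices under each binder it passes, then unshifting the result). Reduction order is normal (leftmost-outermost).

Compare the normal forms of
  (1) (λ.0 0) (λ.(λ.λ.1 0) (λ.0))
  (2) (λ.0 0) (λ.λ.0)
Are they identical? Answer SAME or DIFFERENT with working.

Answer: SAME — A ⇓ λ.0, B ⇓ λ.0

Derivation:
Term A:
  start: (λ.0 0) (λ.(λ.λ.1 0) (λ.0))
  →1  (λ.(λ.λ.1 0) (λ.0)) (λ.(λ.λ.1 0) (λ.0))
  →2  (λ.λ.1 0) (λ.0)
  →3  λ.(λ.0) 0
  →4  λ.0

Term B:
  start: (λ.0 0) (λ.λ.0)
  →1  (λ.λ.0) (λ.λ.0)
  →2  λ.0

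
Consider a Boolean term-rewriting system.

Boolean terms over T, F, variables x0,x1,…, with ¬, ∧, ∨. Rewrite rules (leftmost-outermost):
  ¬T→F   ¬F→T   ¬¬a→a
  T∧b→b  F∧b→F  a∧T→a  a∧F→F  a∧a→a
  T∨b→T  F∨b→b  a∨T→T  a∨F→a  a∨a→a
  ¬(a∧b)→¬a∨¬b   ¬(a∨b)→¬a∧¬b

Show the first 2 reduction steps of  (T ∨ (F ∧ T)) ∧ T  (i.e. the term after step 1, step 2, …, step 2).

Answer: after 2 steps: T

Working:
  start: (T ∨ (F ∧ T)) ∧ T
  step 1: T ∨ (F ∧ T)
  step 2: T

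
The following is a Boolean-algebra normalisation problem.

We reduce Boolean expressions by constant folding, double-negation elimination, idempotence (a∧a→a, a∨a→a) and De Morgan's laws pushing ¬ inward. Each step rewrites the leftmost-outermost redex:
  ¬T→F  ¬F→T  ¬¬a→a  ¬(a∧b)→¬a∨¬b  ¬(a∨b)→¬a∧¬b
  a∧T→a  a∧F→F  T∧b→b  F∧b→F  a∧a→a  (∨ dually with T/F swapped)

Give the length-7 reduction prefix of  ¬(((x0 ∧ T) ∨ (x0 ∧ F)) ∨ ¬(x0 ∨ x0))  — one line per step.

  start: ¬(((x0 ∧ T) ∨ (x0 ∧ F)) ∨ ¬(x0 ∨ x0))
  step 1: ¬((x0 ∧ T) ∨ (x0 ∧ F)) ∧ ¬¬(x0 ∨ x0)
  step 2: (¬(x0 ∧ T) ∧ ¬(x0 ∧ F)) ∧ ¬¬(x0 ∨ x0)
  step 3: ((¬x0 ∨ ¬T) ∧ ¬(x0 ∧ F)) ∧ ¬¬(x0 ∨ x0)
  step 4: ((¬x0 ∨ F) ∧ ¬(x0 ∧ F)) ∧ ¬¬(x0 ∨ x0)
  step 5: (¬x0 ∧ ¬(x0 ∧ F)) ∧ ¬¬(x0 ∨ x0)
  step 6: (¬x0 ∧ (¬x0 ∨ ¬F)) ∧ ¬¬(x0 ∨ x0)
  step 7: (¬x0 ∧ (¬x0 ∨ T)) ∧ ¬¬(x0 ∨ x0)

Answer: after 7 steps: (¬x0 ∧ (¬x0 ∨ T)) ∧ ¬¬(x0 ∨ x0)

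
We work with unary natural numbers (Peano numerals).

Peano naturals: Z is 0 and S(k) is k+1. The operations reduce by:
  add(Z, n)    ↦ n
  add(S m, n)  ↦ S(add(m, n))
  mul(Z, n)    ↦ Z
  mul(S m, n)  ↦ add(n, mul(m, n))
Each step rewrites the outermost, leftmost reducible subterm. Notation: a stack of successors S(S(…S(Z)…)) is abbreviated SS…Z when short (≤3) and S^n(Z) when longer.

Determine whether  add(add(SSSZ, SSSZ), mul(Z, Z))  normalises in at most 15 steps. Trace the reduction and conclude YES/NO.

  start: add(add(SSSZ, SSSZ), mul(Z, Z))
  [1] add(S(add(SSZ, SSSZ)), mul(Z, Z))
  [2] S(add(add(SSZ, SSSZ), mul(Z, Z)))
  [3] S(add(S(add(SZ, SSSZ)), mul(Z, Z)))
  [4] S(S(add(add(SZ, SSSZ), mul(Z, Z))))
  [5] S(S(add(S(add(Z, SSSZ)), mul(Z, Z))))
  [6] S(S(S(add(add(Z, SSSZ), mul(Z, Z)))))
  [7] S(S(S(add(SSSZ, mul(Z, Z)))))
  [8] S(S(S(S(add(SSZ, mul(Z, Z))))))
  [9] S(S(S(S(S(add(SZ, mul(Z, Z)))))))
  [10] S(S(S(S(S(S(add(Z, mul(Z, Z))))))))
  [11] S(S(S(S(S(S(mul(Z, Z)))))))
  [12] S^6(Z)

Answer: YES — reaches normal form S^6(Z) in 12 ≤ 15 steps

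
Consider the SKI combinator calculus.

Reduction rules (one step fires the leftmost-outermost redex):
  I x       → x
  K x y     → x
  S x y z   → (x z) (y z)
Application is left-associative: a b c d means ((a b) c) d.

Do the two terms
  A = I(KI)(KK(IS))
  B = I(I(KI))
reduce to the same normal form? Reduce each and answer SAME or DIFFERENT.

Term A:
  start: I(KI)(KK(IS))
  step 1: KI(KK(IS))
  step 2: I

Term B:
  start: I(I(KI))
  step 1: I(KI)
  step 2: KI

Answer: DIFFERENT — A ⇓ I, B ⇓ KI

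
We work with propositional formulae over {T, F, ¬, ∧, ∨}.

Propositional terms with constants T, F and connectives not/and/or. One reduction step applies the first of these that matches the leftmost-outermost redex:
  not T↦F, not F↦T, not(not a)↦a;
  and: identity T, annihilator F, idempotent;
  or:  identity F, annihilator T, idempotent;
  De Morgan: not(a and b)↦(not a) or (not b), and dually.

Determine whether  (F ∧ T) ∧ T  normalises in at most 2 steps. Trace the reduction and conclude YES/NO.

  start: (F ∧ T) ∧ T
  →1  F ∧ T
  →2  F

Answer: YES — reaches normal form F in 2 ≤ 2 steps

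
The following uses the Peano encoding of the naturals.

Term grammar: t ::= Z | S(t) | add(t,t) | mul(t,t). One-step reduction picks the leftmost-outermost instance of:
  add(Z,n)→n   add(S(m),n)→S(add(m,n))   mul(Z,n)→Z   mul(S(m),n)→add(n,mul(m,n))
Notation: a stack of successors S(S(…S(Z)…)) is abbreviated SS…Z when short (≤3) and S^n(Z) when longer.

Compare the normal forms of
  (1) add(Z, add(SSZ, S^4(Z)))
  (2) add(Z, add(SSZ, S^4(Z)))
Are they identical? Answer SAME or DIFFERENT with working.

Answer: SAME — A ⇓ S^6(Z), B ⇓ S^6(Z)

Derivation:
Term A:
  start: add(Z, add(SSZ, S^4(Z)))
  step 1: add(SSZ, S^4(Z))
  step 2: S(add(SZ, S^4(Z)))
  step 3: S(S(add(Z, S^4(Z))))
  step 4: S^6(Z)

Term B:
  start: add(Z, add(SSZ, S^4(Z)))
  step 1: add(SSZ, S^4(Z))
  step 2: S(add(SZ, S^4(Z)))
  step 3: S(S(add(Z, S^4(Z))))
  step 4: S^6(Z)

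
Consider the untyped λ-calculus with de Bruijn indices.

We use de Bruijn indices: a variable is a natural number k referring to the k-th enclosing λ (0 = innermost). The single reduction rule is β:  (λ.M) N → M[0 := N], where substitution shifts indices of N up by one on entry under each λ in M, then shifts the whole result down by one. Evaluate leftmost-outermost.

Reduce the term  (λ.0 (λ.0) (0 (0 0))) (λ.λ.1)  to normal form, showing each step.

Answer: normal form = λ.0  (in 3 steps)

Reduction:
  start: (λ.0 (λ.0) (0 (0 0))) (λ.λ.1)
  [1] (λ.λ.1) (λ.0) ((λ.λ.1) ((λ.λ.1) (λ.λ.1)))
  [2] (λ.λ.0) ((λ.λ.1) ((λ.λ.1) (λ.λ.1)))
  [3] λ.0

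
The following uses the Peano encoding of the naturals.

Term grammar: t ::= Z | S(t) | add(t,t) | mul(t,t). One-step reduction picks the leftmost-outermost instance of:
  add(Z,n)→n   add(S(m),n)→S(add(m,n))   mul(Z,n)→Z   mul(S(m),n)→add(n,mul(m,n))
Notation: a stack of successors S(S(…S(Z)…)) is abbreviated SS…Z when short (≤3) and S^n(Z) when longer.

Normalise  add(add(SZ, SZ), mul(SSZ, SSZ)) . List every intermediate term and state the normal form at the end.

Answer: normal form = S^6(Z)  (in 14 steps)

Reduction:
  start: add(add(SZ, SZ), mul(SSZ, SSZ))
  [1] add(S(add(Z, SZ)), mul(SSZ, SSZ))
  [2] S(add(add(Z, SZ), mul(SSZ, SSZ)))
  [3] S(add(SZ, mul(SSZ, SSZ)))
  [4] S(S(add(Z, mul(SSZ, SSZ))))
  [5] S(S(mul(SSZ, SSZ)))
  [6] S(S(add(SSZ, mul(SZ, SSZ))))
  [7] S(S(S(add(SZ, mul(SZ, SSZ)))))
  [8] S(S(S(S(add(Z, mul(SZ, SSZ))))))
  [9] S(S(S(S(mul(SZ, SSZ)))))
  [10] S(S(S(S(add(SSZ, mul(Z, SSZ))))))
  [11] S(S(S(S(S(add(SZ, mul(Z, SSZ)))))))
  [12] S(S(S(S(S(S(add(Z, mul(Z, SSZ))))))))
  [13] S(S(S(S(S(S(mul(Z, SSZ)))))))
  [14] S^6(Z)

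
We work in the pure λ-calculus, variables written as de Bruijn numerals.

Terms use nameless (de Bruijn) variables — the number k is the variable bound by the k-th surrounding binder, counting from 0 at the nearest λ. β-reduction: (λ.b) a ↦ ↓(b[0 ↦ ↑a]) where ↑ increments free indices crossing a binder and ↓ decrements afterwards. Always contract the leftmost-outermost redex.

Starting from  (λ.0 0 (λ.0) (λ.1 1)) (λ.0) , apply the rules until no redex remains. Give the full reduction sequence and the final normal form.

Answer: normal form = λ.λ.0  (in 5 steps)

Reduction:
  start: (λ.0 0 (λ.0) (λ.1 1)) (λ.0)
  step 1: (λ.0) (λ.0) (λ.0) (λ.(λ.0) (λ.0))
  step 2: (λ.0) (λ.0) (λ.(λ.0) (λ.0))
  step 3: (λ.0) (λ.(λ.0) (λ.0))
  step 4: λ.(λ.0) (λ.0)
  step 5: λ.λ.0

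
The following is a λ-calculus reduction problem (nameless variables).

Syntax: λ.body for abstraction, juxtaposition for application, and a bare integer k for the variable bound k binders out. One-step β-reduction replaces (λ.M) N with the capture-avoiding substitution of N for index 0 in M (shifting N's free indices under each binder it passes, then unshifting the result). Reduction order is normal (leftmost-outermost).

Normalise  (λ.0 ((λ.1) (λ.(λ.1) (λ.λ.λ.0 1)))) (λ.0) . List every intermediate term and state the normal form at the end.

Answer: normal form = λ.0  (in 3 steps)

Reduction:
  start: (λ.0 ((λ.1) (λ.(λ.1) (λ.λ.λ.0 1)))) (λ.0)
  [1] (λ.0) ((λ.λ.0) (λ.(λ.1) (λ.λ.λ.0 1)))
  [2] (λ.λ.0) (λ.(λ.1) (λ.λ.λ.0 1))
  [3] λ.0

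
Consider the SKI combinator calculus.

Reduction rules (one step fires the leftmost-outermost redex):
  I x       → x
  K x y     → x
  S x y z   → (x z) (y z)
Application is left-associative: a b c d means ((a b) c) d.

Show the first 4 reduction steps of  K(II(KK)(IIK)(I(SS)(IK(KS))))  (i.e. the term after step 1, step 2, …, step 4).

  start: K(II(KK)(IIK)(I(SS)(IK(KS))))
  →1  K(I(KK)(IIK)(I(SS)(IK(KS))))
  →2  K(KK(IIK)(I(SS)(IK(KS))))
  →3  K(K(I(SS)(IK(KS))))
  →4  K(K(SS(IK(KS))))

Answer: after 4 steps: K(K(SS(IK(KS))))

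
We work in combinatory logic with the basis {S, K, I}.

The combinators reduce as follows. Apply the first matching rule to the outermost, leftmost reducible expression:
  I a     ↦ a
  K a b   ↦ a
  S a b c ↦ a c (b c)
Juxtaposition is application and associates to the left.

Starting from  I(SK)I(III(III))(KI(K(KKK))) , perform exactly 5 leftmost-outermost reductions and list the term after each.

Answer: after 5 steps: I(III)(KI(K(KKK)))

Working:
  start: I(SK)I(III(III))(KI(K(KKK)))
  [1] SKI(III(III))(KI(K(KKK)))
  [2] K(III(III))(I(III(III)))(KI(K(KKK)))
  [3] III(III)(KI(K(KKK)))
  [4] II(III)(KI(K(KKK)))
  [5] I(III)(KI(K(KKK)))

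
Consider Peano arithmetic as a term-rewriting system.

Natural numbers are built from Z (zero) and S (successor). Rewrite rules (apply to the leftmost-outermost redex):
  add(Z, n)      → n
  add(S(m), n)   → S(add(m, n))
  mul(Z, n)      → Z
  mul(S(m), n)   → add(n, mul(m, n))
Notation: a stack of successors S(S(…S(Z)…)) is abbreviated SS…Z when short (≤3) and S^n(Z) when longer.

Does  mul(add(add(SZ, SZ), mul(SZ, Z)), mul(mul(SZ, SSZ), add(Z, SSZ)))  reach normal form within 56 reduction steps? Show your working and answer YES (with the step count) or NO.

  start: mul(add(add(SZ, SZ), mul(SZ, Z)), mul(mul(SZ, SSZ), add(Z, SSZ)))
  →1  mul(add(S(add(Z, SZ)), mul(SZ, Z)), mul(mul(SZ, SSZ), add(Z, SSZ)))
  →2  mul(S(add(add(Z, SZ), mul(SZ, Z))), mul(mul(SZ, SSZ), add(Z, SSZ)))
  →3  add(mul(mul(SZ, SSZ), add(Z, SSZ)), mul(add(add(Z, SZ), mul(SZ, Z)), mul(mul(SZ, SSZ), add(Z, SSZ))))
  →4  add(mul(add(SSZ, mul(Z, SSZ)), add(Z, SSZ)), mul(add(add(Z, SZ), mul(SZ, Z)), mul(mul(SZ, SSZ), add(Z, SSZ))))
  →5  add(mul(S(add(SZ, mul(Z, SSZ))), add(Z, SSZ)), mul(add(add(Z, SZ), mul(SZ, Z)), mul(mul(SZ, SSZ), add(Z, SSZ))))
  →6  add(add(add(Z, SSZ), mul(add(SZ, mul(Z, SSZ)), add(Z, SSZ))), mul(add(add(Z, SZ), mul(SZ, Z)), mul(mul(SZ, SSZ), add(Z, SSZ))))
  →7  add(add(SSZ, mul(add(SZ, mul(Z, SSZ)), add(Z, SSZ))), mul(add(add(Z, SZ), mul(SZ, Z)), mul(mul(SZ, SSZ), add(Z, SSZ))))
  →8  add(S(add(SZ, mul(add(SZ, mul(Z, SSZ)), add(Z, SSZ)))), mul(add(add(Z, SZ), mul(SZ, Z)), mul(mul(SZ, SSZ), add(Z, SSZ))))
  →9  S(add(add(SZ, mul(add(SZ, mul(Z, SSZ)), add(Z, SSZ))), mul(add(add(Z, SZ), mul(SZ, Z)), mul(mul(SZ, SSZ), add(Z, SSZ)))))
  →10  S(add(S(add(Z, mul(add(SZ, mul(Z, SSZ)), add(Z, SSZ)))), mul(add(add(Z, SZ), mul(SZ, Z)), mul(mul(SZ, SSZ), add(Z, SSZ)))))
  →11  S(S(add(add(Z, mul(add(SZ, mul(Z, SSZ)), add(Z, SSZ))), mul(add(add(Z, SZ), mul(SZ, Z)), mul(mul(SZ, SSZ), add(Z, SSZ))))))
  →12  S(S(add(mul(add(SZ, mul(Z, SSZ)), add(Z, SSZ)), mul(add(add(Z, SZ), mul(SZ, Z)), mul(mul(SZ, SSZ), add(Z, SSZ))))))
  →13  S(S(add(mul(S(add(Z, mul(Z, SSZ))), add(Z, SSZ)), mul(add(add(Z, SZ), mul(SZ, Z)), mul(mul(SZ, SSZ), add(Z, SSZ))))))
  →14  S(S(add(add(add(Z, SSZ), mul(add(Z, mul(Z, SSZ)), add(Z, SSZ))), mul(add(add(Z, SZ), mul(SZ, Z)), mul(mul(SZ, SSZ), add(Z, SSZ))))))
  →15  S(S(add(add(SSZ, mul(add(Z, mul(Z, SSZ)), add(Z, SSZ))), mul(add(add(Z, SZ), mul(SZ, Z)), mul(mul(SZ, SSZ), add(Z, SSZ))))))
  →16  S(S(add(S(add(SZ, mul(add(Z, mul(Z, SSZ)), add(Z, SSZ)))), mul(add(add(Z, SZ), mul(SZ, Z)), mul(mul(SZ, SSZ), add(Z, SSZ))))))
  →17  S(S(S(add(add(SZ, mul(add(Z, mul(Z, SSZ)), add(Z, SSZ))), mul(add(add(Z, SZ), mul(SZ, Z)), mul(mul(SZ, SSZ), add(Z, SSZ)))))))
  →18  S(S(S(add(S(add(Z, mul(add(Z, mul(Z, SSZ)), add(Z, SSZ)))), mul(add(add(Z, SZ), mul(SZ, Z)), mul(mul(SZ, SSZ), add(Z, SSZ)))))))
  →19  S(S(S(S(add(add(Z, mul(add(Z, mul(Z, SSZ)), add(Z, SSZ))), mul(add(add(Z, SZ), mul(SZ, Z)), mul(mul(SZ, SSZ), add(Z, SSZ))))))))
  →20  S(S(S(S(add(mul(add(Z, mul(Z, SSZ)), add(Z, SSZ)), mul(add(add(Z, SZ), mul(SZ, Z)), mul(mul(SZ, SSZ), add(Z, SSZ))))))))
  →21  S(S(S(S(add(mul(mul(Z, SSZ), add(Z, SSZ)), mul(add(add(Z, SZ), mul(SZ, Z)), mul(mul(SZ, SSZ), add(Z, SSZ))))))))
  →22  S(S(S(S(add(mul(Z, add(Z, SSZ)), mul(add(add(Z, SZ), mul(SZ, Z)), mul(mul(SZ, SSZ), add(Z, SSZ))))))))
  →23  S(S(S(S(add(Z, mul(add(add(Z, SZ), mul(SZ, Z)), mul(mul(SZ, SSZ), add(Z, SSZ))))))))
  →24  S(S(S(S(mul(add(add(Z, SZ), mul(SZ, Z)), mul(mul(SZ, SSZ), add(Z, SSZ)))))))
  →25  S(S(S(S(mul(add(SZ, mul(SZ, Z)), mul(mul(SZ, SSZ), add(Z, SSZ)))))))
  →26  S(S(S(S(mul(S(add(Z, mul(SZ, Z))), mul(mul(SZ, SSZ), add(Z, SSZ)))))))
  →27  S(S(S(S(add(mul(mul(SZ, SSZ), add(Z, SSZ)), mul(add(Z, mul(SZ, Z)), mul(mul(SZ, SSZ), add(Z, SSZ))))))))
  →28  S(S(S(S(add(mul(add(SSZ, mul(Z, SSZ)), add(Z, SSZ)), mul(add(Z, mul(SZ, Z)), mul(mul(SZ, SSZ), add(Z, SSZ))))))))
  →29  S(S(S(S(add(mul(S(add(SZ, mul(Z, SSZ))), add(Z, SSZ)), mul(add(Z, mul(SZ, Z)), mul(mul(SZ, SSZ), add(Z, SSZ))))))))
  →30  S(S(S(S(add(add(add(Z, SSZ), mul(add(SZ, mul(Z, SSZ)), add(Z, SSZ))), mul(add(Z, mul(SZ, Z)), mul(mul(SZ, SSZ), add(Z, SSZ))))))))
  →31  S(S(S(S(add(add(SSZ, mul(add(SZ, mul(Z, SSZ)), add(Z, SSZ))), mul(add(Z, mul(SZ, Z)), mul(mul(SZ, SSZ), add(Z, SSZ))))))))
  →32  S(S(S(S(add(S(add(SZ, mul(add(SZ, mul(Z, SSZ)), add(Z, SSZ)))), mul(add(Z, mul(SZ, Z)), mul(mul(SZ, SSZ), add(Z, SSZ))))))))
  →33  S(S(S(S(S(add(add(SZ, mul(add(SZ, mul(Z, SSZ)), add(Z, SSZ))), mul(add(Z, mul(SZ, Z)), mul(mul(SZ, SSZ), add(Z, SSZ)))))))))
  →34  S(S(S(S(S(add(S(add(Z, mul(add(SZ, mul(Z, SSZ)), add(Z, SSZ)))), mul(add(Z, mul(SZ, Z)), mul(mul(SZ, SSZ), add(Z, SSZ)))))))))
  →35  S(S(S(S(S(S(add(add(Z, mul(add(SZ, mul(Z, SSZ)), add(Z, SSZ))), mul(add(Z, mul(SZ, Z)), mul(mul(SZ, SSZ), add(Z, SSZ))))))))))
  →36  S(S(S(S(S(S(add(mul(add(SZ, mul(Z, SSZ)), add(Z, SSZ)), mul(add(Z, mul(SZ, Z)), mul(mul(SZ, SSZ), add(Z, SSZ))))))))))
  →37  S(S(S(S(S(S(add(mul(S(add(Z, mul(Z, SSZ))), add(Z, SSZ)), mul(add(Z, mul(SZ, Z)), mul(mul(SZ, SSZ), add(Z, SSZ))))))))))
  →38  S(S(S(S(S(S(add(add(add(Z, SSZ), mul(add(Z, mul(Z, SSZ)), add(Z, SSZ))), mul(add(Z, mul(SZ, Z)), mul(mul(SZ, SSZ), add(Z, SSZ))))))))))
  →39  S(S(S(S(S(S(add(add(SSZ, mul(add(Z, mul(Z, SSZ)), add(Z, SSZ))), mul(add(Z, mul(SZ, Z)), mul(mul(SZ, SSZ), add(Z, SSZ))))))))))
  →40  S(S(S(S(S(S(add(S(add(SZ, mul(add(Z, mul(Z, SSZ)), add(Z, SSZ)))), mul(add(Z, mul(SZ, Z)), mul(mul(SZ, SSZ), add(Z, SSZ))))))))))
  →41  S(S(S(S(S(S(S(add(add(SZ, mul(add(Z, mul(Z, SSZ)), add(Z, SSZ))), mul(add(Z, mul(SZ, Z)), mul(mul(SZ, SSZ), add(Z, SSZ)))))))))))
  →42  S(S(S(S(S(S(S(add(S(add(Z, mul(add(Z, mul(Z, SSZ)), add(Z, SSZ)))), mul(add(Z, mul(SZ, Z)), mul(mul(SZ, SSZ), add(Z, SSZ)))))))))))
  →43  S(S(S(S(S(S(S(S(add(add(Z, mul(add(Z, mul(Z, SSZ)), add(Z, SSZ))), mul(add(Z, mul(SZ, Z)), mul(mul(SZ, SSZ), add(Z, SSZ))))))))))))
  →44  S(S(S(S(S(S(S(S(add(mul(add(Z, mul(Z, SSZ)), add(Z, SSZ)), mul(add(Z, mul(SZ, Z)), mul(mul(SZ, SSZ), add(Z, SSZ))))))))))))
  →45  S(S(S(S(S(S(S(S(add(mul(mul(Z, SSZ), add(Z, SSZ)), mul(add(Z, mul(SZ, Z)), mul(mul(SZ, SSZ), add(Z, SSZ))))))))))))
  →46  S(S(S(S(S(S(S(S(add(mul(Z, add(Z, SSZ)), mul(add(Z, mul(SZ, Z)), mul(mul(SZ, SSZ), add(Z, SSZ))))))))))))
  →47  S(S(S(S(S(S(S(S(add(Z, mul(add(Z, mul(SZ, Z)), mul(mul(SZ, SSZ), add(Z, SSZ))))))))))))
  →48  S(S(S(S(S(S(S(S(mul(add(Z, mul(SZ, Z)), mul(mul(SZ, SSZ), add(Z, SSZ)))))))))))
  →49  S(S(S(S(S(S(S(S(mul(mul(SZ, Z), mul(mul(SZ, SSZ), add(Z, SSZ)))))))))))
  →50  S(S(S(S(S(S(S(S(mul(add(Z, mul(Z, Z)), mul(mul(SZ, SSZ), add(Z, SSZ)))))))))))
  →51  S(S(S(S(S(S(S(S(mul(mul(Z, Z), mul(mul(SZ, SSZ), add(Z, SSZ)))))))))))
  →52  S(S(S(S(S(S(S(S(mul(Z, mul(mul(SZ, SSZ), add(Z, SSZ)))))))))))
  →53  S^8(Z)

Answer: YES — reaches normal form S^8(Z) in 53 ≤ 56 steps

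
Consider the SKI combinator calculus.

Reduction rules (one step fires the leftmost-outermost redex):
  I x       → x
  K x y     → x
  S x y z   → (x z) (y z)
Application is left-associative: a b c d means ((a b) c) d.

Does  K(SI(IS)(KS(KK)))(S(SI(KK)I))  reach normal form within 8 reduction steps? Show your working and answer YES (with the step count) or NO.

Answer: YES — reaches normal form S(SS) in 6 ≤ 8 steps

Working:
  start: K(SI(IS)(KS(KK)))(S(SI(KK)I))
  step 1: SI(IS)(KS(KK))
  step 2: I(KS(KK))(IS(KS(KK)))
  step 3: KS(KK)(IS(KS(KK)))
  step 4: S(IS(KS(KK)))
  step 5: S(S(KS(KK)))
  step 6: S(SS)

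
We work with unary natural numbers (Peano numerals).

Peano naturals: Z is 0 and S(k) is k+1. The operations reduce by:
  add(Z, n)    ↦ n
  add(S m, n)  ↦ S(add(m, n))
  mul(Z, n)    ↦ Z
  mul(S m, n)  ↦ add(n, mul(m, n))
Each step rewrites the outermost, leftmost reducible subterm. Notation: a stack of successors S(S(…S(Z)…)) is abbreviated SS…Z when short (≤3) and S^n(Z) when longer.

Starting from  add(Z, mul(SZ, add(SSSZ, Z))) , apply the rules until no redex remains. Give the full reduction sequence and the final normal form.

Answer: normal form = SSSZ  (in 11 steps)

Working:
  start: add(Z, mul(SZ, add(SSSZ, Z)))
  step 1: mul(SZ, add(SSSZ, Z))
  step 2: add(add(SSSZ, Z), mul(Z, add(SSSZ, Z)))
  step 3: add(S(add(SSZ, Z)), mul(Z, add(SSSZ, Z)))
  step 4: S(add(add(SSZ, Z), mul(Z, add(SSSZ, Z))))
  step 5: S(add(S(add(SZ, Z)), mul(Z, add(SSSZ, Z))))
  step 6: S(S(add(add(SZ, Z), mul(Z, add(SSSZ, Z)))))
  step 7: S(S(add(S(add(Z, Z)), mul(Z, add(SSSZ, Z)))))
  step 8: S(S(S(add(add(Z, Z), mul(Z, add(SSSZ, Z))))))
  step 9: S(S(S(add(Z, mul(Z, add(SSSZ, Z))))))
  step 10: S(S(S(mul(Z, add(SSSZ, Z)))))
  step 11: SSSZ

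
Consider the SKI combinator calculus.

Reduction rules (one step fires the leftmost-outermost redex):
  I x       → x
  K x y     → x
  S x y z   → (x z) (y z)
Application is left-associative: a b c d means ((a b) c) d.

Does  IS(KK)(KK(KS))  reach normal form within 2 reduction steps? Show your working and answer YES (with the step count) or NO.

  start: IS(KK)(KK(KS))
  [1] S(KK)(KK(KS))
  [2] S(KK)K

Answer: YES — reaches normal form S(KK)K in 2 ≤ 2 steps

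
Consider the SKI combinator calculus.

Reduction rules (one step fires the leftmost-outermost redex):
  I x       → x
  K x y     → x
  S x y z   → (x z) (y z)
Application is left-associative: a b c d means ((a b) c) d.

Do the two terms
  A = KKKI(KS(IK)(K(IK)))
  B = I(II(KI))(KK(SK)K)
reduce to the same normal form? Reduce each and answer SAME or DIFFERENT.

Term A:
  start: KKKI(KS(IK)(K(IK)))
  step 1: KI(KS(IK)(K(IK)))
  step 2: I

Term B:
  start: I(II(KI))(KK(SK)K)
  step 1: II(KI)(KK(SK)K)
  step 2: I(KI)(KK(SK)K)
  step 3: KI(KK(SK)K)
  step 4: I

Answer: SAME — A ⇓ I, B ⇓ I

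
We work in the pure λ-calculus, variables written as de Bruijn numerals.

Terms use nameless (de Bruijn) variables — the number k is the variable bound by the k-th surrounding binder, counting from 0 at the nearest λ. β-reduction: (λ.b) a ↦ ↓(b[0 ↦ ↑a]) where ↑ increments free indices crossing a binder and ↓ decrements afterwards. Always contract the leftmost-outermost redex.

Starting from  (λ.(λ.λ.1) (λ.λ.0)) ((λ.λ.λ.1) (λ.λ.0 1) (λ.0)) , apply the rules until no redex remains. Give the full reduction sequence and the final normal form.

  start: (λ.(λ.λ.1) (λ.λ.0)) ((λ.λ.λ.1) (λ.λ.0 1) (λ.0))
  →1  (λ.λ.1) (λ.λ.0)
  →2  λ.λ.λ.0

Answer: normal form = λ.λ.λ.0  (in 2 steps)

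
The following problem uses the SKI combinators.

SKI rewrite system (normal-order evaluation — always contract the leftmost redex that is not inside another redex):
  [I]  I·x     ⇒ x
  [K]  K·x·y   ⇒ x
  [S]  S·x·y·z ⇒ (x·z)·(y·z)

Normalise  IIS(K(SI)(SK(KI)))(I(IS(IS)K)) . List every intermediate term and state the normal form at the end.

Answer: normal form = S(SI)(SSK)  (in 6 steps)

Working:
  start: IIS(K(SI)(SK(KI)))(I(IS(IS)K))
  [1] IS(K(SI)(SK(KI)))(I(IS(IS)K))
  [2] S(K(SI)(SK(KI)))(I(IS(IS)K))
  [3] S(SI)(I(IS(IS)K))
  [4] S(SI)(IS(IS)K)
  [5] S(SI)(S(IS)K)
  [6] S(SI)(SSK)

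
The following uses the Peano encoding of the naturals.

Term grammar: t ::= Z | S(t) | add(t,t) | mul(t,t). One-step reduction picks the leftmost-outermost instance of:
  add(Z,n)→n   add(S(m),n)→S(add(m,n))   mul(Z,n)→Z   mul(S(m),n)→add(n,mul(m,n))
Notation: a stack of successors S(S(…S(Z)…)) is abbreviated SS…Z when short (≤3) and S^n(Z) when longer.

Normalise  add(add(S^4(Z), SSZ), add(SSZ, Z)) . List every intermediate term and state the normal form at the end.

  start: add(add(S^4(Z), SSZ), add(SSZ, Z))
  step 1: add(S(add(SSSZ, SSZ)), add(SSZ, Z))
  step 2: S(add(add(SSSZ, SSZ), add(SSZ, Z)))
  step 3: S(add(S(add(SSZ, SSZ)), add(SSZ, Z)))
  step 4: S(S(add(add(SSZ, SSZ), add(SSZ, Z))))
  step 5: S(S(add(S(add(SZ, SSZ)), add(SSZ, Z))))
  step 6: S(S(S(add(add(SZ, SSZ), add(SSZ, Z)))))
  step 7: S(S(S(add(S(add(Z, SSZ)), add(SSZ, Z)))))
  step 8: S(S(S(S(add(add(Z, SSZ), add(SSZ, Z))))))
  step 9: S(S(S(S(add(SSZ, add(SSZ, Z))))))
  step 10: S(S(S(S(S(add(SZ, add(SSZ, Z)))))))
  step 11: S(S(S(S(S(S(add(Z, add(SSZ, Z))))))))
  step 12: S(S(S(S(S(S(add(SSZ, Z)))))))
  step 13: S(S(S(S(S(S(S(add(SZ, Z))))))))
  step 14: S(S(S(S(S(S(S(S(add(Z, Z)))))))))
  step 15: S^8(Z)

Answer: normal form = S^8(Z)  (in 15 steps)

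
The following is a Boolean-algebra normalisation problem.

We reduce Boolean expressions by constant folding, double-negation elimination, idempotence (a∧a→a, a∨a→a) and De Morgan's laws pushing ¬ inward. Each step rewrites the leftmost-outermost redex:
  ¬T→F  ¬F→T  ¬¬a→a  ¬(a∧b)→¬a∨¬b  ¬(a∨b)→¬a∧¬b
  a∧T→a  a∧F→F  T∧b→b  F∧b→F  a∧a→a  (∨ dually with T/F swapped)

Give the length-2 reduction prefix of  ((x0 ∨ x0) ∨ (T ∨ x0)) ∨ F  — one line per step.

  start: ((x0 ∨ x0) ∨ (T ∨ x0)) ∨ F
  step 1: (x0 ∨ x0) ∨ (T ∨ x0)
  step 2: x0 ∨ (T ∨ x0)

Answer: after 2 steps: x0 ∨ (T ∨ x0)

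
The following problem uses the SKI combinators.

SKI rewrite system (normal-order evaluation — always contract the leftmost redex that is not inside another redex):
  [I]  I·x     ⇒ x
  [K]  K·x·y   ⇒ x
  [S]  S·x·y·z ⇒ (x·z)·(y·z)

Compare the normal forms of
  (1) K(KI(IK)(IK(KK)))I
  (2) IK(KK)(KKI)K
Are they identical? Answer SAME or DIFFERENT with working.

Answer: DIFFERENT — A ⇓ K(KK), B ⇓ K

Working:
Term A:
  start: K(KI(IK)(IK(KK)))I
  [1] KI(IK)(IK(KK))
  [2] I(IK(KK))
  [3] IK(KK)
  [4] K(KK)

Term B:
  start: IK(KK)(KKI)K
  [1] K(KK)(KKI)K
  [2] KKK
  [3] K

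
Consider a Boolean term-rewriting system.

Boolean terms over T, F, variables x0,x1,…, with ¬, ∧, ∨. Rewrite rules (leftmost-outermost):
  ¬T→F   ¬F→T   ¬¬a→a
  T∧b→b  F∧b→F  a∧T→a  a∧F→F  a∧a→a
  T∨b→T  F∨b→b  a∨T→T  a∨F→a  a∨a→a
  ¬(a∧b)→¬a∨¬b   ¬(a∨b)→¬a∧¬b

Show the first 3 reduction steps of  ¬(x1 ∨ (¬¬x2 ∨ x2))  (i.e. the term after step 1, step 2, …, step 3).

Answer: after 3 steps: ¬x1 ∧ (¬x2 ∧ ¬x2)

Derivation:
  start: ¬(x1 ∨ (¬¬x2 ∨ x2))
  →1  ¬x1 ∧ ¬(¬¬x2 ∨ x2)
  →2  ¬x1 ∧ (¬¬¬x2 ∧ ¬x2)
  →3  ¬x1 ∧ (¬x2 ∧ ¬x2)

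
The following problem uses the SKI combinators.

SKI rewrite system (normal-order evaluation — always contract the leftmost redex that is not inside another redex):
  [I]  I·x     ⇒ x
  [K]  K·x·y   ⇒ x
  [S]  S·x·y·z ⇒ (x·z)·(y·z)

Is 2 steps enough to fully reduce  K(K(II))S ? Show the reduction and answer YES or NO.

  start: K(K(II))S
  step 1: K(II)
  step 2: KI

Answer: YES — reaches normal form KI in 2 ≤ 2 steps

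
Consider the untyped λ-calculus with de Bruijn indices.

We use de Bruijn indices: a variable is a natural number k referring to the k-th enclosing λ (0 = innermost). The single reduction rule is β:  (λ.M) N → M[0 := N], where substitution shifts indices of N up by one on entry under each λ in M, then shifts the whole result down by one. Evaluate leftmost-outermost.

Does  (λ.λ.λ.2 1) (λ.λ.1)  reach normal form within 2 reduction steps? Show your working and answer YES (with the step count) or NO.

  start: (λ.λ.λ.2 1) (λ.λ.1)
  →1  λ.λ.(λ.λ.1) 1
  →2  λ.λ.λ.2

Answer: YES — reaches normal form λ.λ.λ.2 in 2 ≤ 2 steps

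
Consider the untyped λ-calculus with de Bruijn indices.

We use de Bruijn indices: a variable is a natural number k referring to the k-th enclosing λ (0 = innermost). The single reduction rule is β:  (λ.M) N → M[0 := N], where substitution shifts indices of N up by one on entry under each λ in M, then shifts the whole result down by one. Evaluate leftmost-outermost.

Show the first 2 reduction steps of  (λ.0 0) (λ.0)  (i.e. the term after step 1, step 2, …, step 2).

Answer: after 2 steps: λ.0

Reduction:
  start: (λ.0 0) (λ.0)
  [1] (λ.0) (λ.0)
  [2] λ.0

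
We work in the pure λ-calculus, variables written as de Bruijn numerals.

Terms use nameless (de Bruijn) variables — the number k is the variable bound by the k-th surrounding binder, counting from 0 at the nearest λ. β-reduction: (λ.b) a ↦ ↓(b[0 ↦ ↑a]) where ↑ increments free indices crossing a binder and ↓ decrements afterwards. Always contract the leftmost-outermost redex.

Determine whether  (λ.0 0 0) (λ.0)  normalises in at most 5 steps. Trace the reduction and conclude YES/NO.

  start: (λ.0 0 0) (λ.0)
  [1] (λ.0) (λ.0) (λ.0)
  [2] (λ.0) (λ.0)
  [3] λ.0

Answer: YES — reaches normal form λ.0 in 3 ≤ 5 steps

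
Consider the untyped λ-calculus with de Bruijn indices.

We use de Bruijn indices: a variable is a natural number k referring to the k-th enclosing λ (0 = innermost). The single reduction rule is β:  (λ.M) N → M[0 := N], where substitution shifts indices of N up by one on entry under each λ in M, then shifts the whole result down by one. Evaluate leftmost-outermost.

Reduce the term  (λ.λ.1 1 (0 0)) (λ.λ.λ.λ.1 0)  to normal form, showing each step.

Answer: normal form = λ.λ.λ.1 0  (in 3 steps)

Derivation:
  start: (λ.λ.1 1 (0 0)) (λ.λ.λ.λ.1 0)
  →1  λ.(λ.λ.λ.λ.1 0) (λ.λ.λ.λ.1 0) (0 0)
  →2  λ.(λ.λ.λ.1 0) (0 0)
  →3  λ.λ.λ.1 0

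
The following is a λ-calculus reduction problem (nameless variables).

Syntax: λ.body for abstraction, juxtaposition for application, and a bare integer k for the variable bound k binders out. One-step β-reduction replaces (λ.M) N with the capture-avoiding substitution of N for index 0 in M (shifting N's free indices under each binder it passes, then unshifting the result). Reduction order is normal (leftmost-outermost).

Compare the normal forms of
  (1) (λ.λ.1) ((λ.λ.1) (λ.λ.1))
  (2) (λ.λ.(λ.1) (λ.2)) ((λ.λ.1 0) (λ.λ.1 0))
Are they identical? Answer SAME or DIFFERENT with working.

Answer: DIFFERENT — A ⇓ λ.λ.λ.λ.1, B ⇓ λ.0

Derivation:
Term A:
  start: (λ.λ.1) ((λ.λ.1) (λ.λ.1))
  [1] λ.(λ.λ.1) (λ.λ.1)
  [2] λ.λ.λ.λ.1

Term B:
  start: (λ.λ.(λ.1) (λ.2)) ((λ.λ.1 0) (λ.λ.1 0))
  [1] λ.(λ.1) (λ.(λ.λ.1 0) (λ.λ.1 0))
  [2] λ.0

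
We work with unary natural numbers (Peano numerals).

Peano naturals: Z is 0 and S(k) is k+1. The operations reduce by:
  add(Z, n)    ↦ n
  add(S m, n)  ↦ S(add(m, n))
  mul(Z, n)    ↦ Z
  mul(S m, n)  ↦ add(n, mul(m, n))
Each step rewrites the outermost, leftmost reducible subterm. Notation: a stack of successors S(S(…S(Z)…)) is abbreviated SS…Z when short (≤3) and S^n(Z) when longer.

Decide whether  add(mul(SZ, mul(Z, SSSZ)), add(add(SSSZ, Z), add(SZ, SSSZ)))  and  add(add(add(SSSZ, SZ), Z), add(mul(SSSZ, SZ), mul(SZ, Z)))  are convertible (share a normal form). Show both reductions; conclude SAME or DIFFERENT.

Term A:
  start: add(mul(SZ, mul(Z, SSSZ)), add(add(SSSZ, Z), add(SZ, SSSZ)))
  [1] add(add(mul(Z, SSSZ), mul(Z, mul(Z, SSSZ))), add(add(SSSZ, Z), add(SZ, SSSZ)))
  [2] add(add(Z, mul(Z, mul(Z, SSSZ))), add(add(SSSZ, Z), add(SZ, SSSZ)))
  [3] add(mul(Z, mul(Z, SSSZ)), add(add(SSSZ, Z), add(SZ, SSSZ)))
  [4] add(Z, add(add(SSSZ, Z), add(SZ, SSSZ)))
  [5] add(add(SSSZ, Z), add(SZ, SSSZ))
  [6] add(S(add(SSZ, Z)), add(SZ, SSSZ))
  [7] S(add(add(SSZ, Z), add(SZ, SSSZ)))
  [8] S(add(S(add(SZ, Z)), add(SZ, SSSZ)))
  [9] S(S(add(add(SZ, Z), add(SZ, SSSZ))))
  [10] S(S(add(S(add(Z, Z)), add(SZ, SSSZ))))
  [11] S(S(S(add(add(Z, Z), add(SZ, SSSZ)))))
  [12] S(S(S(add(Z, add(SZ, SSSZ)))))
  [13] S(S(S(add(SZ, SSSZ))))
  [14] S(S(S(S(add(Z, SSSZ)))))
  [15] S^7(Z)

Term B:
  start: add(add(add(SSSZ, SZ), Z), add(mul(SSSZ, SZ), mul(SZ, Z)))
  [1] add(add(S(add(SSZ, SZ)), Z), add(mul(SSSZ, SZ), mul(SZ, Z)))
  [2] add(S(add(add(SSZ, SZ), Z)), add(mul(SSSZ, SZ), mul(SZ, Z)))
  [3] S(add(add(add(SSZ, SZ), Z), add(mul(SSSZ, SZ), mul(SZ, Z))))
  [4] S(add(add(S(add(SZ, SZ)), Z), add(mul(SSSZ, SZ), mul(SZ, Z))))
  [5] S(add(S(add(add(SZ, SZ), Z)), add(mul(SSSZ, SZ), mul(SZ, Z))))
  [6] S(S(add(add(add(SZ, SZ), Z), add(mul(SSSZ, SZ), mul(SZ, Z)))))
  [7] S(S(add(add(S(add(Z, SZ)), Z), add(mul(SSSZ, SZ), mul(SZ, Z)))))
  [8] S(S(add(S(add(add(Z, SZ), Z)), add(mul(SSSZ, SZ), mul(SZ, Z)))))
  [9] S(S(S(add(add(add(Z, SZ), Z), add(mul(SSSZ, SZ), mul(SZ, Z))))))
  [10] S(S(S(add(add(SZ, Z), add(mul(SSSZ, SZ), mul(SZ, Z))))))
  [11] S(S(S(add(S(add(Z, Z)), add(mul(SSSZ, SZ), mul(SZ, Z))))))
  [12] S(S(S(S(add(add(Z, Z), add(mul(SSSZ, SZ), mul(SZ, Z)))))))
  [13] S(S(S(S(add(Z, add(mul(SSSZ, SZ), mul(SZ, Z)))))))
  [14] S(S(S(S(add(mul(SSSZ, SZ), mul(SZ, Z))))))
  [15] S(S(S(S(add(add(SZ, mul(SSZ, SZ)), mul(SZ, Z))))))
  [16] S(S(S(S(add(S(add(Z, mul(SSZ, SZ))), mul(SZ, Z))))))
  [17] S(S(S(S(S(add(add(Z, mul(SSZ, SZ)), mul(SZ, Z)))))))
  [18] S(S(S(S(S(add(mul(SSZ, SZ), mul(SZ, Z)))))))
  [19] S(S(S(S(S(add(add(SZ, mul(SZ, SZ)), mul(SZ, Z)))))))
  [20] S(S(S(S(S(add(S(add(Z, mul(SZ, SZ))), mul(SZ, Z)))))))
  [21] S(S(S(S(S(S(add(add(Z, mul(SZ, SZ)), mul(SZ, Z))))))))
  [22] S(S(S(S(S(S(add(mul(SZ, SZ), mul(SZ, Z))))))))
  [23] S(S(S(S(S(S(add(add(SZ, mul(Z, SZ)), mul(SZ, Z))))))))
  [24] S(S(S(S(S(S(add(S(add(Z, mul(Z, SZ))), mul(SZ, Z))))))))
  [25] S(S(S(S(S(S(S(add(add(Z, mul(Z, SZ)), mul(SZ, Z)))))))))
  [26] S(S(S(S(S(S(S(add(mul(Z, SZ), mul(SZ, Z)))))))))
  [27] S(S(S(S(S(S(S(add(Z, mul(SZ, Z)))))))))
  [28] S(S(S(S(S(S(S(mul(SZ, Z))))))))
  [29] S(S(S(S(S(S(S(add(Z, mul(Z, Z)))))))))
  [30] S(S(S(S(S(S(S(mul(Z, Z))))))))
  [31] S^7(Z)

Answer: SAME — A ⇓ S^7(Z), B ⇓ S^7(Z)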